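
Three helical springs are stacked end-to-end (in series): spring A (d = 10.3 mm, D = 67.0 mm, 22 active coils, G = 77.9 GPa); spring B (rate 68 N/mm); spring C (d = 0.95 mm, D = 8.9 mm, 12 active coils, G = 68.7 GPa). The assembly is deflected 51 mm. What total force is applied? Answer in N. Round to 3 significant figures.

k_A = Gd⁴/(8D³N_a) = (77.9×10³)(10.3⁴)/(8·67.0³·22) = 16.563 N/mm
k_C = Gd⁴/(8D³N_a) = (68.7×10³)(0.95⁴)/(8·8.9³·12) = 0.82682 N/mm
Series: 1/k_eq = 1/16.563 + 1/68 + 1/0.82682 = 1.2845; k_eq = 0.77849 N/mm
F = k_eq·δ = 0.77849·51 = 39.703 N

39.7 N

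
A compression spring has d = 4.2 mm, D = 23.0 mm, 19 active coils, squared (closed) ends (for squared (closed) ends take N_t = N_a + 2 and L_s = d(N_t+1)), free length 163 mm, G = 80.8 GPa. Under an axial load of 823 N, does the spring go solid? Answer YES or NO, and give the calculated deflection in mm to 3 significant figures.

k = Gd⁴/(8D³N_a) = (80.8×10³)(4.2⁴)/(8·23.0³·19) = 13.595 N/mm
N_t = 21; L_s = 4.2·22 = 92.4 mm; δ_solid = L₀ − L_s = 163 − 92.4 = 70.6 mm
δ = F/k = 823/13.595 = 60.537 mm
δ < δ_solid → spring does not go solid

NO, δ = 60.5 mm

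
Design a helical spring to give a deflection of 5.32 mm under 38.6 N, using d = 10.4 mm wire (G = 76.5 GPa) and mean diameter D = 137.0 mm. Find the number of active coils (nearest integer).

6

Required rate k = F/δ = 38.6/5.32 = 7.2556 N/mm
N_a = Gd⁴/(8D³k) = (76.5×10³ × 10.4⁴)/(8 × 137.0³ × 7.2556)
    = 8.94942e+08 / 1.49254e+08 = 5.996 → 6 coils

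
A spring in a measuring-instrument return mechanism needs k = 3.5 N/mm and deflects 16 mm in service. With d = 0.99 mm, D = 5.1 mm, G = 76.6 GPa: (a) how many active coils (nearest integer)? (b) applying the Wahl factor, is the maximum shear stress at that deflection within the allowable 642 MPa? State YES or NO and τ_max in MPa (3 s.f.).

(a) 20 coils; (b) NO, τ_max = 965 MPa

N_a = Gd⁴/(8D³k) = (76.6×10³)(0.99⁴)/(8·5.1³·3.5) = 19.81 → N_a = 20
Actual rate k = Gd⁴/(8D³·20) = 3.4669 N/mm
Working load F = kδ = 3.4669·16 = 55.47 N
C = 5.1/0.99 = 5.1515; K_W = (4C−1)/(4C−4)+0.615/C = 1.3000
τ_max = K_W·8FD/(πd³) = 1.3000·742.44 = 965.21 MPa
τ_max > 642 MPa → exceeds allowable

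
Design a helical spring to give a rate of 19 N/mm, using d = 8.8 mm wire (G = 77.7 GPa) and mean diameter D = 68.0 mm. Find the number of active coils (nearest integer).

N_a = Gd⁴/(8D³k) = (77.7×10³ × 8.8⁴)/(8 × 68.0³ × 19)
    = 4.65963e+08 / 4.77937e+07 = 9.749 → 10 coils

10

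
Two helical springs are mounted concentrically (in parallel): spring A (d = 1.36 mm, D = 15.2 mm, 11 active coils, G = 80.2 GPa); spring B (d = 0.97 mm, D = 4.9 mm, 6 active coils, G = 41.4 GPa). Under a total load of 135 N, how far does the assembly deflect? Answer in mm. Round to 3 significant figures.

k_A = Gd⁴/(8D³N_a) = (80.2×10³)(1.36⁴)/(8·15.2³·11) = 0.8878 N/mm
k_B = Gd⁴/(8D³N_a) = (41.4×10³)(0.97⁴)/(8·4.9³·6) = 6.4902 N/mm
Parallel: k_eq = 0.8878 + 6.4902 = 7.378 N/mm
δ = F/k_eq = 135/7.378 = 18.298 mm

18.3 mm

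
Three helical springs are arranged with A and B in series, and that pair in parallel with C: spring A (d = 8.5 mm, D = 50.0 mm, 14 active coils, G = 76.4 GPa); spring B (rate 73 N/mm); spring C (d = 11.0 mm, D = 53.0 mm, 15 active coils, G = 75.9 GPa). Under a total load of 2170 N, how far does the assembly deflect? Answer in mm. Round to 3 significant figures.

k_A = Gd⁴/(8D³N_a) = (76.4×10³)(8.5⁴)/(8·50.0³·14) = 28.487 N/mm
k_C = Gd⁴/(8D³N_a) = (75.9×10³)(11.0⁴)/(8·53.0³·15) = 62.202 N/mm
Springs A,B series: k_AB = 1/(1/28.487+1/73) = 20.491 N/mm; parallel with C: k_eq = 20.491+62.202 = 82.693 N/mm
δ = F/k_eq = 2170/82.693 = 26.242 mm

26.2 mm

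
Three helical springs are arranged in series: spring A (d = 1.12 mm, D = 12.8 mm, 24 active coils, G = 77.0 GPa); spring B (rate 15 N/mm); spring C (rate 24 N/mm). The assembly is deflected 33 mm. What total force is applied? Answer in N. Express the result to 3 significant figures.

9.62 N

k_A = Gd⁴/(8D³N_a) = (77.0×10³)(1.12⁴)/(8·12.8³·24) = 0.30091 N/mm
Series: 1/k_eq = 1/0.30091 + 1/15 + 1/24 = 3.4316; k_eq = 0.29141 N/mm
F = k_eq·δ = 0.29141·33 = 9.6164 N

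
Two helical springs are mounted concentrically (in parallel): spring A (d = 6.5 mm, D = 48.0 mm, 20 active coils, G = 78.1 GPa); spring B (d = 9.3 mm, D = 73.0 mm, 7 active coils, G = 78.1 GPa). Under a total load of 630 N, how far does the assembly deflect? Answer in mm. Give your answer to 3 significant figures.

k_A = Gd⁴/(8D³N_a) = (78.1×10³)(6.5⁴)/(8·48.0³·20) = 7.8788 N/mm
k_B = Gd⁴/(8D³N_a) = (78.1×10³)(9.3⁴)/(8·73.0³·7) = 26.818 N/mm
Parallel: k_eq = 7.8788 + 26.818 = 34.697 N/mm
δ = F/k_eq = 630/34.697 = 18.157 mm

18.2 mm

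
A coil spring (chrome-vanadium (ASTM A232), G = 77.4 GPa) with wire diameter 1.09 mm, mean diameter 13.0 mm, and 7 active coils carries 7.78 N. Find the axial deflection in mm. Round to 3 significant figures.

8.76 mm

k = Gd⁴/(8D³N_a) = (77.4×10³)(1.09⁴)/(8·13.0³·7) = 0.88803 N/mm
δ = F/k = 7.78 / 0.88803 = 8.7609 mm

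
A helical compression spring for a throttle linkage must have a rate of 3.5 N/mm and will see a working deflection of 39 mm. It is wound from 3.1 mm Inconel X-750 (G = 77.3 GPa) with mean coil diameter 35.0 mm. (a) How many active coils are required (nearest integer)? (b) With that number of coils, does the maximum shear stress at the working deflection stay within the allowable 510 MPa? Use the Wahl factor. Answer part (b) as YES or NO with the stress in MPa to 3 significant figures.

N_a = Gd⁴/(8D³k) = (77.3×10³)(3.1⁴)/(8·35.0³·3.5) = 5.947 → N_a = 6
Actual rate k = Gd⁴/(8D³·6) = 3.4688 N/mm
Working load F = kδ = 3.4688·39 = 135.28 N
C = 35.0/3.1 = 11.2903; K_W = (4C−1)/(4C−4)+0.615/C = 1.1274
τ_max = K_W·8FD/(πd³) = 1.1274·404.73 = 456.28 MPa
τ_max ≤ 510 MPa → acceptable

(a) 6 coils; (b) YES, τ_max = 456 MPa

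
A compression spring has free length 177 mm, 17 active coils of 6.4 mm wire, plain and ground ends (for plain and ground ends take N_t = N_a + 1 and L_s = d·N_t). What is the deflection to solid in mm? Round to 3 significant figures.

N_t = 18; L_s = 6.4·18 = 115.2 mm
δ_solid = L₀ − L_s = 177 − 115.2 = 61.8 mm

61.8 mm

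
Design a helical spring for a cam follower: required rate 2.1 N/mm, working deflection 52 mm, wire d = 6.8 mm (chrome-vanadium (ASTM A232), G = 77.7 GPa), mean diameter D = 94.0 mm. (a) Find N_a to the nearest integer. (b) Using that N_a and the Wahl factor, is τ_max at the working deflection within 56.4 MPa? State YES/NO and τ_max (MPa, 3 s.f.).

N_a = Gd⁴/(8D³k) = (77.7×10³)(6.8⁴)/(8·94.0³·2.1) = 11.91 → N_a = 12
Actual rate k = Gd⁴/(8D³·12) = 2.0835 N/mm
Working load F = kδ = 2.0835·52 = 108.34 N
C = 94.0/6.8 = 13.8235; K_W = (4C−1)/(4C−4)+0.615/C = 1.1030
τ_max = K_W·8FD/(πd³) = 1.1030·82.48 = 90.973 MPa
τ_max > 56.4 MPa → exceeds allowable

(a) 12 coils; (b) NO, τ_max = 91.0 MPa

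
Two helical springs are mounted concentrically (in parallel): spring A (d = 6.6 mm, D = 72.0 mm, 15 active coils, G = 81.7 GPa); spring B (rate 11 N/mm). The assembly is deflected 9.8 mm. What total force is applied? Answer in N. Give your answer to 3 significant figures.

142 N

k_A = Gd⁴/(8D³N_a) = (81.7×10³)(6.6⁴)/(8·72.0³·15) = 3.4611 N/mm
Parallel: k_eq = 3.4611 + 11 = 14.461 N/mm
F = k_eq·δ = 14.461·9.8 = 141.72 N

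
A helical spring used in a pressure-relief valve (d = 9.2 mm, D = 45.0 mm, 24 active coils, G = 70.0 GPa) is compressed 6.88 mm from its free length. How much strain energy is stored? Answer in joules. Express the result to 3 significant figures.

k = Gd⁴/(8D³N_a) = (70.0×10³)(9.2⁴)/(8·45.0³·24) = 28.662 N/mm
U = ½kδ² = 0.5 × 28.662 × 6.88² = 678.36 N·mm = 0.67836 J

0.678 J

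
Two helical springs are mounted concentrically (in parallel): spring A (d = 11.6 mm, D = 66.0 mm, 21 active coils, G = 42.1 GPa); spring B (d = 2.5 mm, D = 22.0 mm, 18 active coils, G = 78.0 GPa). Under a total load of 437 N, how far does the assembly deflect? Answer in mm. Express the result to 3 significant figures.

k_A = Gd⁴/(8D³N_a) = (42.1×10³)(11.6⁴)/(8·66.0³·21) = 15.782 N/mm
k_B = Gd⁴/(8D³N_a) = (78.0×10³)(2.5⁴)/(8·22.0³·18) = 1.9871 N/mm
Parallel: k_eq = 15.782 + 1.9871 = 17.77 N/mm
δ = F/k_eq = 437/17.77 = 24.593 mm

24.6 mm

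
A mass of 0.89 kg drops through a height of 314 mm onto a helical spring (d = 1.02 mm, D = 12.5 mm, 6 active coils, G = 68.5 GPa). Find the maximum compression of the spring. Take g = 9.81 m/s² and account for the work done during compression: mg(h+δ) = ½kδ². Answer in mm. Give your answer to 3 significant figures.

k = Gd⁴/(8D³N_a) = (68.5×10³)(1.02⁴)/(8·12.5³·6) = 0.7909 N/mm
W = mg = 0.89 × 9.81 = 8.7309 N
½kδ² − Wδ − Wh = 0 → δ = (W + √(W² + 2kWh))/k
δ = (8.7309 + √(76.229 + 4336.49))/0.7909 = (8.7309 + 66.428)/0.7909 = 95.03 mm

95.0 mm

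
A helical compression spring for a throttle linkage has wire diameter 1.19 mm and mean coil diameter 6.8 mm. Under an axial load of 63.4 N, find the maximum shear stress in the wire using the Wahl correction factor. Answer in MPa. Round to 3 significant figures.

Spring index C = D/d = 6.8/1.19 = 5.7143
K_W = (4C−1)/(4C−4) + 0.615/C = 21.857/18.857 + 0.1076 = 1.2667
τ₀ = 8FD/(πd³) = 8·63.4·6.8/(π·1.19³) = 3448.96/5.2941 = 651.47 MPa
τ_max = K·τ₀ = 1.2667 × 651.47 = 825.23 MPa

825 MPa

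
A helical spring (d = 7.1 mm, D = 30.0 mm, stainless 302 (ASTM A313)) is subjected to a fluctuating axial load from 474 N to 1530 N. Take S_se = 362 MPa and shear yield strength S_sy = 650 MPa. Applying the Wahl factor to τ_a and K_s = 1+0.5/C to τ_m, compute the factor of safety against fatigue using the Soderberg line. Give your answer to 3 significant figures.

1.25

C = D/d = 30.0/7.1 = 4.2254; K_W = (4C−1)/(4C−4)+0.615/C = 1.3781; K_s = 1+0.5/C = 1.1183
F_a = (F_max−F_min)/2 = 528 N; F_m = (F_max+F_min)/2 = 1002 N
τ_a = K_W·8F_aD/(πd³) = 1.3781 × 112.7 = 155.31 MPa
τ_m = K_s·8F_mD/(πd³) = 1.1183 × 213.87 = 239.18 MPa
Soderberg: 1/n_f = τ_a/S_se + τ_m/S_sy = 155.31/362 + 239.18/650 = 0.42903 + 0.36797 = 0.797
n_f = 1/0.797 = 1.255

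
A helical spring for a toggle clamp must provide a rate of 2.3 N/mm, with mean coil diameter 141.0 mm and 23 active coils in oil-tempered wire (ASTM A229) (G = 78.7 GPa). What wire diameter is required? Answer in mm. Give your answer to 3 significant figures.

d = (8D³N_a·k / G)^(1/4) = (8·141.0³·23·2.3 / (78.7×10³))^0.25
  = (15074)^0.25 = 11.0804 mm

11.1 mm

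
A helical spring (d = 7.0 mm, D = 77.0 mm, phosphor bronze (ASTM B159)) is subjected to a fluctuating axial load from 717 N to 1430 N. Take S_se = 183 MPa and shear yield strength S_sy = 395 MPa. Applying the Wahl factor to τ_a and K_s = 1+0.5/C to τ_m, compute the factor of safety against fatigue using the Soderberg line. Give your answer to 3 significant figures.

C = D/d = 77.0/7.0 = 11.0000; K_W = (4C−1)/(4C−4)+0.615/C = 1.1309; K_s = 1+0.5/C = 1.0455
F_a = (F_max−F_min)/2 = 356.5 N; F_m = (F_max+F_min)/2 = 1073.5 N
τ_a = K_W·8F_aD/(πd³) = 1.1309 × 203.8 = 230.48 MPa
τ_m = K_s·8F_mD/(πd³) = 1.0455 × 613.68 = 641.57 MPa
Soderberg: 1/n_f = τ_a/S_se + τ_m/S_sy = 230.48/183 + 641.57/395 = 1.25943 + 1.62423 = 2.8837
n_f = 1/2.8837 = 0.3468

0.347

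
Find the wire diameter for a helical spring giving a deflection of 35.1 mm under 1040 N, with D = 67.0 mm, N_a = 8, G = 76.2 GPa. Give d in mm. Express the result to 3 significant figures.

9.30 mm

Required rate k = F/δ = 1040/35.1 = 29.63 N/mm
d = (8D³N_a·k / G)^(1/4) = (8·67.0³·8·29.63 / (76.2×10³))^0.25
  = (7484.7)^0.25 = 9.3013 mm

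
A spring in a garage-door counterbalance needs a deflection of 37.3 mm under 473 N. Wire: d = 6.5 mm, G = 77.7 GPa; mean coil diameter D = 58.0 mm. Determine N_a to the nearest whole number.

Required rate k = F/δ = 473/37.3 = 12.681 N/mm
N_a = Gd⁴/(8D³k) = (77.7×10³ × 6.5⁴)/(8 × 58.0³ × 12.681)
    = 1.38699e+08 / 1.97937e+07 = 7.007 → 7 coils

7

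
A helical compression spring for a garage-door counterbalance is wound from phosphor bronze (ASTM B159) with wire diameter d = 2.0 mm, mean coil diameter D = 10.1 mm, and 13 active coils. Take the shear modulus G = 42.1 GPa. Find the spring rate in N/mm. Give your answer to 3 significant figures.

6.29 N/mm

k = Gd⁴/(8D³N_a) = (42.1×10³ × 2.0⁴) / (8 × 10.1³ × 13)
  = 673600 / 107151 = 6.2864 N/mm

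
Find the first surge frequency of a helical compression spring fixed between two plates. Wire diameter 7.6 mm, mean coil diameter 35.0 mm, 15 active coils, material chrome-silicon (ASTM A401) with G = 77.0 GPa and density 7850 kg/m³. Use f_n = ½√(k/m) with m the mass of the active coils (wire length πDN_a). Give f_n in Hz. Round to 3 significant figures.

146 Hz

k = Gd⁴/(8D³N_a) = (77.0×10³)(7.6⁴)/(8·35.0³·15) = 49.93 N/mm = 49930 N/m
Wire length L = πDN_a = π·35.0·15 = 1649.3 mm
m = ρ·(πd²/4)·L = 7850 × 45.365×10⁻⁶ m² × 1.6493 m = 0.58735 kg
f_n = ½√(k/m) = 0.5·√(49930/0.58735) = 0.5·√(85009) = 145.78 Hz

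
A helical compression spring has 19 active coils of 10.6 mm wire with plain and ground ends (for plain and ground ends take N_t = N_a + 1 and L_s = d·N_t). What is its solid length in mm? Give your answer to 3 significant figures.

212 mm

plain and ground ends: N_t = N_a + 1 = 19 + 1 = 20
L_s = d·N_t = 10.6 × 20 = 212 mm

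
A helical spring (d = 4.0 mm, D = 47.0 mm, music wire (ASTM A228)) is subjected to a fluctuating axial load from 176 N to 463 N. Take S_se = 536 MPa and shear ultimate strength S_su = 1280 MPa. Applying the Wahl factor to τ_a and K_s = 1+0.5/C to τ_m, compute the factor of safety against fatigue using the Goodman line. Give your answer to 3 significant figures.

C = D/d = 47.0/4.0 = 11.7500; K_W = (4C−1)/(4C−4)+0.615/C = 1.1221; K_s = 1+0.5/C = 1.0426
F_a = (F_max−F_min)/2 = 143.5 N; F_m = (F_max+F_min)/2 = 319.5 N
τ_a = K_W·8F_aD/(πd³) = 1.1221 × 268.36 = 301.12 MPa
τ_m = K_s·8F_mD/(πd³) = 1.0426 × 597.49 = 622.91 MPa
Goodman: 1/n_f = τ_a/S_se + τ_m/S_su = 301.12/536 + 622.91/1280 = 0.56180 + 0.48665 = 1.0484
n_f = 1/1.0484 = 0.9538

0.954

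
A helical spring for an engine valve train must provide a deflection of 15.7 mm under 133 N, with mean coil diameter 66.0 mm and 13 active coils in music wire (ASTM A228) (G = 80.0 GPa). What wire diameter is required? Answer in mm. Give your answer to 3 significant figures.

Required rate k = F/δ = 133/15.7 = 8.4713 N/mm
d = (8D³N_a·k / G)^(1/4) = (8·66.0³·13·8.4713 / (80.0×10³))^0.25
  = (3166.1)^0.25 = 7.5012 mm

7.50 mm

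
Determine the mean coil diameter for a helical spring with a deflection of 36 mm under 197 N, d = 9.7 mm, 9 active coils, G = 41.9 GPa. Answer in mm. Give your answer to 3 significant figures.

Required rate k = F/δ = 197/36 = 5.4722 N/mm
D = (Gd⁴/(8N_a·k))^(1/3) = (41.9×10³·9.7⁴/(8·9·5.4722))^(1/3)
  = (941466)^(1/3) = 98.0095 mm

98.0 mm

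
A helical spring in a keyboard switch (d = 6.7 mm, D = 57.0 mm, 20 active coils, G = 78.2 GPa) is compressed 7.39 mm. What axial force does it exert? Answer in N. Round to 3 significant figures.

39.3 N

k = Gd⁴/(8D³N_a) = (78.2×10³)(6.7⁴)/(8·57.0³·20) = 5.3182 N/mm
F = k·δ = 5.3182 × 7.39 = 39.301 N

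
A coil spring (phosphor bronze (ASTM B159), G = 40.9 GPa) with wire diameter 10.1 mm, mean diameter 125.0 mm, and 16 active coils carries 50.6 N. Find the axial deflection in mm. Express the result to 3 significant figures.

k = Gd⁴/(8D³N_a) = (40.9×10³)(10.1⁴)/(8·125.0³·16) = 1.7024 N/mm
δ = F/k = 50.6 / 1.7024 = 29.722 mm

29.7 mm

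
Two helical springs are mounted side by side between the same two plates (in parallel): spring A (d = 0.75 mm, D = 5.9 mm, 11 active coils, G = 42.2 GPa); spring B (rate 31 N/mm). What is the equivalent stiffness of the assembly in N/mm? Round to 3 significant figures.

k_A = Gd⁴/(8D³N_a) = (42.2×10³)(0.75⁴)/(8·5.9³·11) = 0.73879 N/mm
Parallel: k_eq = 0.73879 + 31 = 31.739 N/mm

31.7 N/mm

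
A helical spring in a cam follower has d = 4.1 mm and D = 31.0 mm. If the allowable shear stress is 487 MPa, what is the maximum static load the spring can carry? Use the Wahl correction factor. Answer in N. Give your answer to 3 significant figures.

356 N

C = D/d = 31.0/4.1 = 7.5610
K_W = (4C−1)/(4C−4) + 0.615/C = 29.244/26.244 + 0.0813 = 1.1957
τ_max = K·8FD/(πd³) → F_max = τ_allow·πd³/(8DK)
F_max = 487·π·4.1³/(8·31.0·1.1957) = 1.0545e+05/296.52 = 355.61 N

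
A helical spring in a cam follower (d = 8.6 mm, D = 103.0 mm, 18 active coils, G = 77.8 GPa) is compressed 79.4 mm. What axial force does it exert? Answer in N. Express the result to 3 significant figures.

215 N

k = Gd⁴/(8D³N_a) = (77.8×10³)(8.6⁴)/(8·103.0³·18) = 2.7046 N/mm
F = k·δ = 2.7046 × 79.4 = 214.74 N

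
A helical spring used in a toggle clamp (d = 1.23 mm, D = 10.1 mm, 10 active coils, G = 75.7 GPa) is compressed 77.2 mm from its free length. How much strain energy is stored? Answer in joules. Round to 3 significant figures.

6.26 J

k = Gd⁴/(8D³N_a) = (75.7×10³)(1.23⁴)/(8·10.1³·10) = 2.1021 N/mm
U = ½kδ² = 0.5 × 2.1021 × 77.2² = 6264.2 N·mm = 6.2642 J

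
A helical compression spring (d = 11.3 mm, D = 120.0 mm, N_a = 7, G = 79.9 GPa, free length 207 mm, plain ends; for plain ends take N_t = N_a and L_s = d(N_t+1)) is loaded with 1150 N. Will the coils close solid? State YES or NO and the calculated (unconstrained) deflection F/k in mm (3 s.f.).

k = Gd⁴/(8D³N_a) = (79.9×10³)(11.3⁴)/(8·120.0³·7) = 13.463 N/mm
N_t = 7; L_s = 11.3·8 = 90.4 mm; δ_solid = L₀ − L_s = 207 − 90.4 = 116.6 mm
δ = F/k = 1150/13.463 = 85.422 mm
δ < δ_solid → spring does not go solid

NO, δ = 85.4 mm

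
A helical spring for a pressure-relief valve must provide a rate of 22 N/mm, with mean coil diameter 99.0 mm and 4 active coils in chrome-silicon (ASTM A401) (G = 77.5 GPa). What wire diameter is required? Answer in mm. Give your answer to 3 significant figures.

9.69 mm

d = (8D³N_a·k / G)^(1/4) = (8·99.0³·4·22 / (77.5×10³))^0.25
  = (8814.1)^0.25 = 9.6893 mm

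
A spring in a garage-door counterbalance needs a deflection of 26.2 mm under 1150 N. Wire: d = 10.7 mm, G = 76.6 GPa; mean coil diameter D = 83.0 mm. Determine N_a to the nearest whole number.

5

Required rate k = F/δ = 1150/26.2 = 43.893 N/mm
N_a = Gd⁴/(8D³k) = (76.6×10³ × 10.7⁴)/(8 × 83.0³ × 43.893)
    = 1.00407e+09 / 2.0078e+08 = 5.001 → 5 coils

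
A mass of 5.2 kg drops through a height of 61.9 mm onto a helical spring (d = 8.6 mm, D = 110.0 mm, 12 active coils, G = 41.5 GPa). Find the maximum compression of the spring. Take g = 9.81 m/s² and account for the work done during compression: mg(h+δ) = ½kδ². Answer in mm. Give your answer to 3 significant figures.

k = Gd⁴/(8D³N_a) = (41.5×10³)(8.6⁴)/(8·110.0³·12) = 1.7766 N/mm
W = mg = 5.2 × 9.81 = 51.012 N
½kδ² − Wδ − Wh = 0 → δ = (W + √(W² + 2kWh))/k
δ = (51.012 + √(2602.2 + 11219.8))/1.7766 = (51.012 + 117.57)/1.7766 = 94.888 mm

94.9 mm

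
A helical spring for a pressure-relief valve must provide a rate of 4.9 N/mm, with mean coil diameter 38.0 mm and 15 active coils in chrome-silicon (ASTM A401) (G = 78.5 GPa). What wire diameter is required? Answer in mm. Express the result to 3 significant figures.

4.50 mm

d = (8D³N_a·k / G)^(1/4) = (8·38.0³·15·4.9 / (78.5×10³))^0.25
  = (411.02)^0.25 = 4.5026 mm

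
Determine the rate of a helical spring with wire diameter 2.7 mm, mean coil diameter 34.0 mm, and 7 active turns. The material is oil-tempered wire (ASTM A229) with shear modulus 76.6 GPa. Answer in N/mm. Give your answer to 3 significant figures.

1.85 N/mm

k = Gd⁴/(8D³N_a) = (76.6×10³ × 2.7⁴) / (8 × 34.0³ × 7)
  = 4.07084e+06 / 2.20102e+06 = 1.8495 N/mm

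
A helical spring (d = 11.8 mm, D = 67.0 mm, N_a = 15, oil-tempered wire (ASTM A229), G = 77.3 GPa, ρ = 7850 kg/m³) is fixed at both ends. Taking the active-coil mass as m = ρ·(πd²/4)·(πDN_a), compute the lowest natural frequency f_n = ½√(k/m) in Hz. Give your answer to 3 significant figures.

k = Gd⁴/(8D³N_a) = (77.3×10³)(11.8⁴)/(8·67.0³·15) = 41.524 N/mm = 41524 N/m
Wire length L = πDN_a = π·67.0·15 = 3157.3 mm
m = ρ·(πd²/4)·L = 7850 × 109.36×10⁻⁶ m² × 3.1573 m = 2.7104 kg
f_n = ½√(k/m) = 0.5·√(41524/2.7104) = 0.5·√(15320) = 61.887 Hz

61.9 Hz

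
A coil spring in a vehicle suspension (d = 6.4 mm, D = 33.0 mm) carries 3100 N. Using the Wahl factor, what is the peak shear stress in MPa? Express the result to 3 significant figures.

Spring index C = D/d = 33.0/6.4 = 5.1562
K_W = (4C−1)/(4C−4) + 0.615/C = 19.625/16.625 + 0.1193 = 1.2997
τ₀ = 8FD/(πd³) = 8·3100·33.0/(π·6.4³) = 818400/823.55 = 993.75 MPa
τ_max = K·τ₀ = 1.2997 × 993.75 = 1291.6 MPa

1290 MPa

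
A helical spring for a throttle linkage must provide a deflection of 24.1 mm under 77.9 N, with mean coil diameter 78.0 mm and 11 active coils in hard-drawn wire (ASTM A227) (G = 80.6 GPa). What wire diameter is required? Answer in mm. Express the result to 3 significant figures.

Required rate k = F/δ = 77.9/24.1 = 3.2324 N/mm
d = (8D³N_a·k / G)^(1/4) = (8·78.0³·11·3.2324 / (80.6×10³))^0.25
  = (1674.8)^0.25 = 6.3972 mm

6.40 mm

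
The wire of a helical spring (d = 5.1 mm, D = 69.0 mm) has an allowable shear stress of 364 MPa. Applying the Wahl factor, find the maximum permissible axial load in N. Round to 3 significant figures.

C = D/d = 69.0/5.1 = 13.5294
K_W = (4C−1)/(4C−4) + 0.615/C = 53.118/50.118 + 0.0455 = 1.1053
τ_max = K·8FD/(πd³) → F_max = τ_allow·πd³/(8DK)
F_max = 364·π·5.1³/(8·69.0·1.1053) = 1.5169e+05/610.13 = 248.62 N

249 N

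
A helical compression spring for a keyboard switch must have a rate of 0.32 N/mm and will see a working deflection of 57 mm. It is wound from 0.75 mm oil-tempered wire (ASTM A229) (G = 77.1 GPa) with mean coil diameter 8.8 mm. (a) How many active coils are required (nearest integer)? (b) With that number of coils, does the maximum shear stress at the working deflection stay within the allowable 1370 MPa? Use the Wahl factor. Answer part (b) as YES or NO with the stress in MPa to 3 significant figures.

N_a = Gd⁴/(8D³k) = (77.1×10³)(0.75⁴)/(8·8.8³·0.32) = 13.98 → N_a = 14
Actual rate k = Gd⁴/(8D³·14) = 0.31962 N/mm
Working load F = kδ = 0.31962·57 = 18.218 N
C = 8.8/0.75 = 11.7333; K_W = (4C−1)/(4C−4)+0.615/C = 1.1223
τ_max = K_W·8FD/(πd³) = 1.1223·967.71 = 1086.1 MPa
τ_max ≤ 1370 MPa → acceptable

(a) 14 coils; (b) YES, τ_max = 1090 MPa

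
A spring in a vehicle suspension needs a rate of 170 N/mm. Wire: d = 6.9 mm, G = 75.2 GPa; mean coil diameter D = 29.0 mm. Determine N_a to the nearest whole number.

N_a = Gd⁴/(8D³k) = (75.2×10³ × 6.9⁴)/(8 × 29.0³ × 170)
    = 1.70457e+08 / 3.3169e+07 = 5.139 → 5 coils

5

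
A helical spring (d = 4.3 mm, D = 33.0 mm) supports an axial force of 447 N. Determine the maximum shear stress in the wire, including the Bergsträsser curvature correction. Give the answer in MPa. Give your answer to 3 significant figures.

558 MPa

Spring index C = D/d = 33.0/4.3 = 7.6744
K_B = (4C+2)/(4C−3) = 32.698/27.698 = 1.1805
τ₀ = 8FD/(πd³) = 8·447·33.0/(π·4.3³) = 118008/249.78 = 472.45 MPa
τ_max = K·τ₀ = 1.1805 × 472.45 = 557.74 MPa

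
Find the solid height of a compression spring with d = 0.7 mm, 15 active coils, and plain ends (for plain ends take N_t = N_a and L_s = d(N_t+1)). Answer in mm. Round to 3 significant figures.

11.2 mm

plain ends: N_t = N_a = 15
L_s = d·(N_t+1) = 0.7 × 16 = 11.2 mm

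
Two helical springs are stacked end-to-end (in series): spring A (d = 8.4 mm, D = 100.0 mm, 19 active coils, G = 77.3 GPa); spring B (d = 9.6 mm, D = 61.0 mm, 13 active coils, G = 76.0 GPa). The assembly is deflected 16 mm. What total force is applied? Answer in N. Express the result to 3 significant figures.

k_A = Gd⁴/(8D³N_a) = (77.3×10³)(8.4⁴)/(8·100.0³·19) = 2.5319 N/mm
k_B = Gd⁴/(8D³N_a) = (76.0×10³)(9.6⁴)/(8·61.0³·13) = 27.345 N/mm
Series: 1/k_eq = 1/2.5319 + 1/27.345 = 0.43152; k_eq = 2.3174 N/mm
F = k_eq·δ = 2.3174·16 = 37.078 N

37.1 N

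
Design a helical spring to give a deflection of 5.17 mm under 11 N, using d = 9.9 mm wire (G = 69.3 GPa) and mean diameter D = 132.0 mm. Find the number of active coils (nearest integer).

Required rate k = F/δ = 11/5.17 = 2.1277 N/mm
N_a = Gd⁴/(8D³k) = (69.3×10³ × 9.9⁴)/(8 × 132.0³ × 2.1277)
    = 6.65693e+08 / 3.91484e+07 = 17 → 17 coils

17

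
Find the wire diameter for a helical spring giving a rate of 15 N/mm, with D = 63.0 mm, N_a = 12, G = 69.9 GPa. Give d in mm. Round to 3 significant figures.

d = (8D³N_a·k / G)^(1/4) = (8·63.0³·12·15 / (69.9×10³))^0.25
  = (5151.2)^0.25 = 8.4718 mm

8.47 mm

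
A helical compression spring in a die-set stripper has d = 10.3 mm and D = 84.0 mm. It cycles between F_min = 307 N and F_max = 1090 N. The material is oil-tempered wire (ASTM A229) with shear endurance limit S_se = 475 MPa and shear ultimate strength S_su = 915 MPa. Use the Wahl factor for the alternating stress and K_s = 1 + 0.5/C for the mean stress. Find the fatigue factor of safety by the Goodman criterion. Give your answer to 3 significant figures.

2.87

C = D/d = 84.0/10.3 = 8.1553; K_W = (4C−1)/(4C−4)+0.615/C = 1.1802; K_s = 1+0.5/C = 1.0613
F_a = (F_max−F_min)/2 = 391.5 N; F_m = (F_max+F_min)/2 = 698.5 N
τ_a = K_W·8F_aD/(πd³) = 1.1802 × 76.637 = 90.449 MPa
τ_m = K_s·8F_mD/(πd³) = 1.0613 × 136.73 = 145.12 MPa
Goodman: 1/n_f = τ_a/S_se + τ_m/S_su = 90.449/475 + 145.12/915 = 0.19042 + 0.15860 = 0.34902
n_f = 1/0.34902 = 2.865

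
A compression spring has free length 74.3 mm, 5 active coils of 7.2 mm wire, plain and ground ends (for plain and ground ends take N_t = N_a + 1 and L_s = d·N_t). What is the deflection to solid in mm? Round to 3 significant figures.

N_t = 6; L_s = 7.2·6 = 43.2 mm
δ_solid = L₀ − L_s = 74.3 − 43.2 = 31.1 mm

31.1 mm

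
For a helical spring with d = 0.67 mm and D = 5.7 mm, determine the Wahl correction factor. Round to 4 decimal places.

C = D/d = 5.7/0.67 = 8.5075
K_W = (4C−1)/(4C−4) + 0.615/C = 33.030/30.030 + 0.0723 = 1.1722

1.1722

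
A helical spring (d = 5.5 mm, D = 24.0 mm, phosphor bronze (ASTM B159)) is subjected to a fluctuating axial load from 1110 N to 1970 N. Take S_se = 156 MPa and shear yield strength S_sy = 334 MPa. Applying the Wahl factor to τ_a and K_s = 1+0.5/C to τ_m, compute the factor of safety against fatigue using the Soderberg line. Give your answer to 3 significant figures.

C = D/d = 24.0/5.5 = 4.3636; K_W = (4C−1)/(4C−4)+0.615/C = 1.3639; K_s = 1+0.5/C = 1.1146
F_a = (F_max−F_min)/2 = 430 N; F_m = (F_max+F_min)/2 = 1540 N
τ_a = K_W·8F_aD/(πd³) = 1.3639 × 157.95 = 215.44 MPa
τ_m = K_s·8F_mD/(πd³) = 1.1146 × 565.7 = 630.52 MPa
Soderberg: 1/n_f = τ_a/S_se + τ_m/S_sy = 215.44/156 + 630.52/334 = 1.38100 + 1.88777 = 3.2688
n_f = 1/3.2688 = 0.3059

0.306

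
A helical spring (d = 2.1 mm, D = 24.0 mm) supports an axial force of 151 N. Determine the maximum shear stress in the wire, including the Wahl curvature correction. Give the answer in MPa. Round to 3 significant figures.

1120 MPa

Spring index C = D/d = 24.0/2.1 = 11.4286
K_W = (4C−1)/(4C−4) + 0.615/C = 44.714/41.714 + 0.0538 = 1.1257
τ₀ = 8FD/(πd³) = 8·151·24.0/(π·2.1³) = 28992/29.094 = 996.48 MPa
τ_max = K·τ₀ = 1.1257 × 996.48 = 1121.8 MPa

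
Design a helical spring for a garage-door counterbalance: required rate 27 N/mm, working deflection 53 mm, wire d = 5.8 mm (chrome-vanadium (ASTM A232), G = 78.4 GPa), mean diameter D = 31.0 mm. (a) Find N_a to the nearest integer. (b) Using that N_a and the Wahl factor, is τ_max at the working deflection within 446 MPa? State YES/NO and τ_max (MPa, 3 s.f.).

N_a = Gd⁴/(8D³k) = (78.4×10³)(5.8⁴)/(8·31.0³·27) = 13.79 → N_a = 14
Actual rate k = Gd⁴/(8D³·14) = 26.59 N/mm
Working load F = kδ = 26.59·53 = 1409.3 N
C = 31.0/5.8 = 5.3448; K_W = (4C−1)/(4C−4)+0.615/C = 1.2877
τ_max = K_W·8FD/(πd³) = 1.2877·570.19 = 734.22 MPa
τ_max > 446 MPa → exceeds allowable

(a) 14 coils; (b) NO, τ_max = 734 MPa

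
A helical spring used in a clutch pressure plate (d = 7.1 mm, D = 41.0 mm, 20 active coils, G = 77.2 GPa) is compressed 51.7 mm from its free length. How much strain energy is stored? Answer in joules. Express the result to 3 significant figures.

k = Gd⁴/(8D³N_a) = (77.2×10³)(7.1⁴)/(8·41.0³·20) = 17.79 N/mm
U = ½kδ² = 0.5 × 17.79 × 51.7² = 23776 N·mm = 23.776 J

23.8 J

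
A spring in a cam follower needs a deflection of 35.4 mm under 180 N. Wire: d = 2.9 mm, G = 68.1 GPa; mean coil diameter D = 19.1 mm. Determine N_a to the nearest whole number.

17

Required rate k = F/δ = 180/35.4 = 5.0847 N/mm
N_a = Gd⁴/(8D³k) = (68.1×10³ × 2.9⁴)/(8 × 19.1³ × 5.0847)
    = 4.81658e+06 / 283439 = 16.99 → 17 coils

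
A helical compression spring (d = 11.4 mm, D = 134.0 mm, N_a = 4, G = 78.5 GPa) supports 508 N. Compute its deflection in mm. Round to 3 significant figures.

k = Gd⁴/(8D³N_a) = (78.5×10³)(11.4⁴)/(8·134.0³·4) = 17.22 N/mm
δ = F/k = 508 / 17.22 = 29.501 mm

29.5 mm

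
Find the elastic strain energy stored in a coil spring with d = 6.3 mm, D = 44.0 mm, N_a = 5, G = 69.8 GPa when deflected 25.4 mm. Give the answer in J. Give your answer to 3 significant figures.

k = Gd⁴/(8D³N_a) = (69.8×10³)(6.3⁴)/(8·44.0³·5) = 32.27 N/mm
U = ½kδ² = 0.5 × 32.27 × 25.4² = 10410 N·mm = 10.41 J

10.4 J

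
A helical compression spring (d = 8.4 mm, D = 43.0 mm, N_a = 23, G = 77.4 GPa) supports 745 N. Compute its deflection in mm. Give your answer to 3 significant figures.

k = Gd⁴/(8D³N_a) = (77.4×10³)(8.4⁴)/(8·43.0³·23) = 26.341 N/mm
δ = F/k = 745 / 26.341 = 28.283 mm

28.3 mm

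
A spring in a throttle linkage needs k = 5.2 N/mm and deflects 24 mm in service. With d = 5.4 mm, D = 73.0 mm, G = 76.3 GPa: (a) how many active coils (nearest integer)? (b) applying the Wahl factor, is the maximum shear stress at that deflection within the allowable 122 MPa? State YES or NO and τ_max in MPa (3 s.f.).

N_a = Gd⁴/(8D³k) = (76.3×10³)(5.4⁴)/(8·73.0³·5.2) = 4.009 → N_a = 4
Actual rate k = Gd⁴/(8D³·4) = 5.2117 N/mm
Working load F = kδ = 5.2117·24 = 125.08 N
C = 73.0/5.4 = 13.5185; K_W = (4C−1)/(4C−4)+0.615/C = 1.1054
τ_max = K_W·8FD/(πd³) = 1.1054·147.66 = 163.23 MPa
τ_max > 122 MPa → exceeds allowable

(a) 4 coils; (b) NO, τ_max = 163 MPa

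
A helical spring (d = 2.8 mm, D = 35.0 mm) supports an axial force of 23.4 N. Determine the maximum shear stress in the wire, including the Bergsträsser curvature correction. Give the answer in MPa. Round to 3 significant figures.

Spring index C = D/d = 35.0/2.8 = 12.5000
K_B = (4C+2)/(4C−3) = 52.000/47.000 = 1.1064
τ₀ = 8FD/(πd³) = 8·23.4·35.0/(π·2.8³) = 6552/68.964 = 95.006 MPa
τ_max = K·τ₀ = 1.1064 × 95.006 = 105.11 MPa

105 MPa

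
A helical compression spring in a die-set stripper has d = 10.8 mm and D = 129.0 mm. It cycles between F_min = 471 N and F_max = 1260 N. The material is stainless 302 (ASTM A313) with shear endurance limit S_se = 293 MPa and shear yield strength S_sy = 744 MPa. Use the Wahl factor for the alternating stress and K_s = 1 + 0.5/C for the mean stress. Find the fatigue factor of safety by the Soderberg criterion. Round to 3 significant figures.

1.41

C = D/d = 129.0/10.8 = 11.9444; K_W = (4C−1)/(4C−4)+0.615/C = 1.1200; K_s = 1+0.5/C = 1.0419
F_a = (F_max−F_min)/2 = 394.5 N; F_m = (F_max+F_min)/2 = 865.5 N
τ_a = K_W·8F_aD/(πd³) = 1.1200 × 102.87 = 115.22 MPa
τ_m = K_s·8F_mD/(πd³) = 1.0419 × 225.7 = 235.14 MPa
Soderberg: 1/n_f = τ_a/S_se + τ_m/S_sy = 115.22/293 + 235.14/744 = 0.39324 + 0.31605 = 0.7093
n_f = 1/0.7093 = 1.41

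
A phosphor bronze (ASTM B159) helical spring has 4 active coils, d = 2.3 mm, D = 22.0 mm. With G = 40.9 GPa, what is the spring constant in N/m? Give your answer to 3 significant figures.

3360 N/m

k = Gd⁴/(8D³N_a) = (40.9×10³ × 2.3⁴) / (8 × 22.0³ × 4)
  = 1.14455e+06 / 340736 = 3.3591 N/mm = 3359.1 N/m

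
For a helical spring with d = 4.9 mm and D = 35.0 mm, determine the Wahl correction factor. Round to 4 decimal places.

C = D/d = 35.0/4.9 = 7.1429
K_W = (4C−1)/(4C−4) + 0.615/C = 27.571/24.571 + 0.0861 = 1.2082

1.2082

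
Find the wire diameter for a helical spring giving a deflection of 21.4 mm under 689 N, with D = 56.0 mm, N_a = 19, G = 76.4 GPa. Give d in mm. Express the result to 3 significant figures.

Required rate k = F/δ = 689/21.4 = 32.196 N/mm
d = (8D³N_a·k / G)^(1/4) = (8·56.0³·19·32.196 / (76.4×10³))^0.25
  = (11249)^0.25 = 10.2986 mm

10.3 mm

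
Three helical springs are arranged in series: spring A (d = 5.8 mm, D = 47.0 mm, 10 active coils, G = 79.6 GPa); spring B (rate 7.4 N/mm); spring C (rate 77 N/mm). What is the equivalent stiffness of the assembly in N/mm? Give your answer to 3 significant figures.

k_A = Gd⁴/(8D³N_a) = (79.6×10³)(5.8⁴)/(8·47.0³·10) = 10.845 N/mm
Series: 1/k_eq = 1/10.845 + 1/7.4 + 1/77 = 0.24033; k_eq = 4.161 N/mm

4.16 N/mm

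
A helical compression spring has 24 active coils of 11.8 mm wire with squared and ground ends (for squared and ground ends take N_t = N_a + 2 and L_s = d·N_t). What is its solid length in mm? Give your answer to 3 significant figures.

squared and ground ends: N_t = N_a + 2 = 24 + 2 = 26
L_s = d·N_t = 11.8 × 26 = 306.8 mm

307 mm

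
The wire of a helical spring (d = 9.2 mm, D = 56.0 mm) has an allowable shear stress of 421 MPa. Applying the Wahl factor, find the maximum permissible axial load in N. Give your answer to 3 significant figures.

1840 N

C = D/d = 56.0/9.2 = 6.0870
K_W = (4C−1)/(4C−4) + 0.615/C = 23.348/20.348 + 0.1010 = 1.2485
τ_max = K·8FD/(πd³) → F_max = τ_allow·πd³/(8DK)
F_max = 421·π·9.2³/(8·56.0·1.2485) = 1.0299e+06/559.32 = 1841.4 N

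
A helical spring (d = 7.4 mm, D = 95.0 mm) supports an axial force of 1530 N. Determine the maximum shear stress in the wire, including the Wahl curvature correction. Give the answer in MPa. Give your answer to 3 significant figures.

Spring index C = D/d = 95.0/7.4 = 12.8378
K_W = (4C−1)/(4C−4) + 0.615/C = 50.351/47.351 + 0.0479 = 1.1113
τ₀ = 8FD/(πd³) = 8·1530·95.0/(π·7.4³) = 1.1628e+06/1273 = 913.4 MPa
τ_max = K·τ₀ = 1.1113 × 913.4 = 1015 MPa

1020 MPa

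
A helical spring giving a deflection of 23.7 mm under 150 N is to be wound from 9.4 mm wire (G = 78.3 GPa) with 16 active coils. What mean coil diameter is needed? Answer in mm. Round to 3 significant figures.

Required rate k = F/δ = 150/23.7 = 6.3291 N/mm
D = (Gd⁴/(8N_a·k))^(1/3) = (78.3×10³·9.4⁴/(8·16·6.3291))^(1/3)
  = (754606)^(1/3) = 91.0416 mm

91.0 mm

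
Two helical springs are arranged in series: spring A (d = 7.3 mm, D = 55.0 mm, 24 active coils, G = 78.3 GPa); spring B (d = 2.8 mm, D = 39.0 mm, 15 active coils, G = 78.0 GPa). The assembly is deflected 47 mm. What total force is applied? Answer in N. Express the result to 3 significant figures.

28.9 N

k_A = Gd⁴/(8D³N_a) = (78.3×10³)(7.3⁴)/(8·55.0³·24) = 6.9609 N/mm
k_B = Gd⁴/(8D³N_a) = (78.0×10³)(2.8⁴)/(8·39.0³·15) = 0.67352 N/mm
Series: 1/k_eq = 1/6.9609 + 1/0.67352 = 1.6284; k_eq = 0.6141 N/mm
F = k_eq·δ = 0.6141·47 = 28.863 N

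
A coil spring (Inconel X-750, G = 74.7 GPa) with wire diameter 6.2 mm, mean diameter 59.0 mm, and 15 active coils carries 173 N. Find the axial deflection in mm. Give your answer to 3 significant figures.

38.6 mm

k = Gd⁴/(8D³N_a) = (74.7×10³)(6.2⁴)/(8·59.0³·15) = 4.4787 N/mm
δ = F/k = 173 / 4.4787 = 38.627 mm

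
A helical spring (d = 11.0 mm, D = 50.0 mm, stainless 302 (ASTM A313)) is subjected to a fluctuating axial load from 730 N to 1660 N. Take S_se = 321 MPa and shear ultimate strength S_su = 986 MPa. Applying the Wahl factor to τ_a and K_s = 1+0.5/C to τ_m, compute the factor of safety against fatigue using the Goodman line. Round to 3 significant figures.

3.17

C = D/d = 50.0/11.0 = 4.5455; K_W = (4C−1)/(4C−4)+0.615/C = 1.3468; K_s = 1+0.5/C = 1.1100
F_a = (F_max−F_min)/2 = 465 N; F_m = (F_max+F_min)/2 = 1195 N
τ_a = K_W·8F_aD/(πd³) = 1.3468 × 44.482 = 59.91 MPa
τ_m = K_s·8F_mD/(πd³) = 1.1100 × 114.31 = 126.89 MPa
Goodman: 1/n_f = τ_a/S_se + τ_m/S_su = 59.91/321 + 126.89/986 = 0.18664 + 0.12869 = 0.31533
n_f = 1/0.31533 = 3.171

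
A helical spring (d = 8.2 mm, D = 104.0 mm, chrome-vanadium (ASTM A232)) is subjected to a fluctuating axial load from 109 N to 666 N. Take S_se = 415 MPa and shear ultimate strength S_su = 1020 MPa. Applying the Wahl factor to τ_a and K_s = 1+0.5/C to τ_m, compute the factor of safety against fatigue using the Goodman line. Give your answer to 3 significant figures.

1.82

C = D/d = 104.0/8.2 = 12.6829; K_W = (4C−1)/(4C−4)+0.615/C = 1.1127; K_s = 1+0.5/C = 1.0394
F_a = (F_max−F_min)/2 = 278.5 N; F_m = (F_max+F_min)/2 = 387.5 N
τ_a = K_W·8F_aD/(πd³) = 1.1127 × 133.77 = 148.84 MPa
τ_m = K_s·8F_mD/(πd³) = 1.0394 × 186.12 = 193.46 MPa
Goodman: 1/n_f = τ_a/S_se + τ_m/S_su = 148.84/415 + 193.46/1020 = 0.35866 + 0.18967 = 0.54833
n_f = 1/0.54833 = 1.824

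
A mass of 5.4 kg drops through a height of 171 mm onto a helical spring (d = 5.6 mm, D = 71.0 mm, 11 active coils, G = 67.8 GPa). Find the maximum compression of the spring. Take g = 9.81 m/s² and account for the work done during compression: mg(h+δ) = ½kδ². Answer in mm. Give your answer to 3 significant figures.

121 mm

k = Gd⁴/(8D³N_a) = (67.8×10³)(5.6⁴)/(8·71.0³·11) = 2.117 N/mm
W = mg = 5.4 × 9.81 = 52.974 N
½kδ² − Wδ − Wh = 0 → δ = (W + √(W² + 2kWh))/k
δ = (52.974 + √(2806.2 + 38354.2))/2.117 = (52.974 + 202.88)/2.117 = 120.86 mm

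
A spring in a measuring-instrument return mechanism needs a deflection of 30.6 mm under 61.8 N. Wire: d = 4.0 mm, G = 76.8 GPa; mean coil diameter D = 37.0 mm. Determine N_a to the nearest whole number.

Required rate k = F/δ = 61.8/30.6 = 2.0196 N/mm
N_a = Gd⁴/(8D³k) = (76.8×10³ × 4.0⁴)/(8 × 37.0³ × 2.0196)
    = 1.96608e+07 / 818394 = 24.02 → 24 coils

24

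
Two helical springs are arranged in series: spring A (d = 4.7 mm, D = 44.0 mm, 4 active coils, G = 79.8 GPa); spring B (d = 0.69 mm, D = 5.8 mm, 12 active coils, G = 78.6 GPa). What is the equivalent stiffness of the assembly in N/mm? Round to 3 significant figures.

k_A = Gd⁴/(8D³N_a) = (79.8×10³)(4.7⁴)/(8·44.0³·4) = 14.285 N/mm
k_B = Gd⁴/(8D³N_a) = (78.6×10³)(0.69⁴)/(8·5.8³·12) = 0.95118 N/mm
Series: 1/k_eq = 1/14.285 + 1/0.95118 = 1.1213; k_eq = 0.8918 N/mm

0.892 N/mm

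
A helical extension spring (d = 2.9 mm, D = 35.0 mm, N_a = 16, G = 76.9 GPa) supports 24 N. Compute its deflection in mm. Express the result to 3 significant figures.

24.2 mm

k = Gd⁴/(8D³N_a) = (76.9×10³)(2.9⁴)/(8·35.0³·16) = 0.99107 N/mm
δ = F/k = 24 / 0.99107 = 24.216 mm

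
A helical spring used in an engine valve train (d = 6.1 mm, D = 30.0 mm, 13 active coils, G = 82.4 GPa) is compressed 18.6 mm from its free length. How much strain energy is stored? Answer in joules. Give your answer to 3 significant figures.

7.03 J

k = Gd⁴/(8D³N_a) = (82.4×10³)(6.1⁴)/(8·30.0³·13) = 40.63 N/mm
U = ½kδ² = 0.5 × 40.63 × 18.6² = 7028.2 N·mm = 7.0282 J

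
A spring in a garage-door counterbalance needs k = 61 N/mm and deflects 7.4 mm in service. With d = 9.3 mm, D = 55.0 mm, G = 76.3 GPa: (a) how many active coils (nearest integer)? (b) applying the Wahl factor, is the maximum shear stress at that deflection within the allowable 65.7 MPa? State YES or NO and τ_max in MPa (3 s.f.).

(a) 7 coils; (b) NO, τ_max = 99.2 MPa

N_a = Gd⁴/(8D³k) = (76.3×10³)(9.3⁴)/(8·55.0³·61) = 7.03 → N_a = 7
Actual rate k = Gd⁴/(8D³·7) = 61.26 N/mm
Working load F = kδ = 61.26·7.4 = 453.33 N
C = 55.0/9.3 = 5.9140; K_W = (4C−1)/(4C−4)+0.615/C = 1.2566
τ_max = K_W·8FD/(πd³) = 1.2566·78.934 = 99.19 MPa
τ_max > 65.7 MPa → exceeds allowable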